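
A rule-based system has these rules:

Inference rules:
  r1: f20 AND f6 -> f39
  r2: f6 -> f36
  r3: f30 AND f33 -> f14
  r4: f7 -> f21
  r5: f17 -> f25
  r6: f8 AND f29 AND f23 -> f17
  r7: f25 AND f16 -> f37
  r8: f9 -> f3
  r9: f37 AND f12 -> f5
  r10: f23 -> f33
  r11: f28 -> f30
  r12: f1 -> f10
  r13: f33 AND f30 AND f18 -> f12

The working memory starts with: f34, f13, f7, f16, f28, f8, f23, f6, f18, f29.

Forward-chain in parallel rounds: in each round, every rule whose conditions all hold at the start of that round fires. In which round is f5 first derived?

Round 1: r2 [f6 -> f36]; r4 [f7 -> f21]; r6 [f8 AND f29 AND f23 -> f17]; r10 [f23 -> f33]; r11 [f28 -> f30]. Adds f36, f21, f17, f33, f30.
Round 2: r3 [f30 AND f33 -> f14]; r5 [f17 -> f25]; r13 [f33 AND f30 AND f18 -> f12]. Adds f14, f25, f12.
Round 3: r7 [f25 AND f16 -> f37]. Adds f37.
Round 4: r9 [f37 AND f12 -> f5]. Adds f5.
f5 first appears in round 4.

4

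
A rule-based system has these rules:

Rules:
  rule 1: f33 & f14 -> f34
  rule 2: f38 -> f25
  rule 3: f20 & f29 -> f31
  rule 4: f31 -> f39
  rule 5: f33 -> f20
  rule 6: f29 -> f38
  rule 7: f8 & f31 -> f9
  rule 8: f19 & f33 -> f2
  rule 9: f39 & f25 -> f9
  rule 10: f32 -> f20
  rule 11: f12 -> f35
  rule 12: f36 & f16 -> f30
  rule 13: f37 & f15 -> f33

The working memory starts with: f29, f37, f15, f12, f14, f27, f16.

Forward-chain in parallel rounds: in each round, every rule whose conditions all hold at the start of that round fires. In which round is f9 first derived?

Round 1 — rule 6, rule 11, rule 13, derive f38, f35, f33.
Round 2 — rule 1, rule 2, rule 5, derive f34, f25, f20.
Round 3 — rule 3, derive f31.
Round 4 — rule 4, derive f39.
Round 5 — rule 9, derive f9.
f9 first appears in round 5.

5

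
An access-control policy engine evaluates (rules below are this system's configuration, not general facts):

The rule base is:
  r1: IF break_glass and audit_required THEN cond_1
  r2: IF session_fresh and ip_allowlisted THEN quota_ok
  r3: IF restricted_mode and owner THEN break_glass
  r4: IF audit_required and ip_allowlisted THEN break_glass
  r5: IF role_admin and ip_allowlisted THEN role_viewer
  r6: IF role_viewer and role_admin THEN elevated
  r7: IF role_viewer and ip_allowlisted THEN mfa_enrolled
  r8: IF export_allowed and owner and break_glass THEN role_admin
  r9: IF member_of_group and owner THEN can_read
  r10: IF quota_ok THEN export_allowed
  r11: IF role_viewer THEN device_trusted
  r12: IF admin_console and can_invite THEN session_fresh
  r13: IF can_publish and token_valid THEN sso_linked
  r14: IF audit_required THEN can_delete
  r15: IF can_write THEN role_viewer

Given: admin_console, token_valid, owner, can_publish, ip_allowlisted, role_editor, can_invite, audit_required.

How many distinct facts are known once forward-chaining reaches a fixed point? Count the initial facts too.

20

Round 1 — r4, r12, r13, r14, derive break_glass, session_fresh, sso_linked, can_delete.
Round 2 — r1, r2, derive cond_1, quota_ok.
Round 3 — r10, derive export_allowed.
Round 4 — r8, derive role_admin.
Round 5 — r5, derive role_viewer.
Round 6 — r6, r7, r11, derive elevated, mfa_enrolled, device_trusted.
Closure: {admin_console, audit_required, break_glass, can_delete, can_invite, can_publish, cond_1, device_trusted, elevated, export_allowed, ip_allowlisted, mfa_enrolled, owner, quota_ok, role_admin, role_editor, role_viewer, session_fresh, sso_linked, token_valid} — 20 facts.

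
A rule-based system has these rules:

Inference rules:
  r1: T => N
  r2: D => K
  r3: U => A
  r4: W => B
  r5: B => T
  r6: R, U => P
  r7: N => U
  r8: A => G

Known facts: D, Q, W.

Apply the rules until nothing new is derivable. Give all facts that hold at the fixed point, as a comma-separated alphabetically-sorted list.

Round 1: r2 [D => K]; r4 [W => B]. Adds K, B.
Round 2: r5 [B => T]. Adds T.
Round 3: r1 [T => N]. Adds N.
Round 4: r7 [N => U]. Adds U.
Round 5: r3 [U => A]. Adds A.
Round 6: r8 [A => G]. Adds G.

A, B, D, G, K, N, Q, T, U, W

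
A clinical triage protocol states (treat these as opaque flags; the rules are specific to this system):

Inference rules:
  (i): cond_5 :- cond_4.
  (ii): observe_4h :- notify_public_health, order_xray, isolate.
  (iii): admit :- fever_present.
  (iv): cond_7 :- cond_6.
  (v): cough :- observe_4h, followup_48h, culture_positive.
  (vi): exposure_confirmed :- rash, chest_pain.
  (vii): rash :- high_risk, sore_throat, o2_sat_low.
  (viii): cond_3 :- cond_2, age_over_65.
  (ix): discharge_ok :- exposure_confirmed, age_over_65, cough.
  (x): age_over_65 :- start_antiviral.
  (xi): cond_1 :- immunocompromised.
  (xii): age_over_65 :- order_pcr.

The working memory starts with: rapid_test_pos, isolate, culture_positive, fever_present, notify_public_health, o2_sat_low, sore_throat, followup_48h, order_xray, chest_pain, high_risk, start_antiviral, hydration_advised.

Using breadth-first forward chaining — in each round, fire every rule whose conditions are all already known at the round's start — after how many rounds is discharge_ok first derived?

3

Round 1 fires (ii), (iii), (vii), (x), giving observe_4h, admit, rash, age_over_65.
Round 2 fires (v), (vi), giving cough, exposure_confirmed.
Round 3 fires (ix), giving discharge_ok.
discharge_ok first appears in round 3.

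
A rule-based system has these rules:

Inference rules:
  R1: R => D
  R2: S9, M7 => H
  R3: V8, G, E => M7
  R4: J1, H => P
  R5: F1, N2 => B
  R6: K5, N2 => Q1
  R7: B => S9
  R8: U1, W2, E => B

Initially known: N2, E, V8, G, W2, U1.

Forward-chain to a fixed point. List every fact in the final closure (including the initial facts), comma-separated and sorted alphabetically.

Round 1: R3 [V8, G, E => M7]; R8 [U1, W2, E => B]. New: M7, B.
Round 2: R7 [B => S9]. New: S9.
Round 3: R2 [S9, M7 => H]. New: H.

B, E, G, H, M7, N2, S9, U1, V8, W2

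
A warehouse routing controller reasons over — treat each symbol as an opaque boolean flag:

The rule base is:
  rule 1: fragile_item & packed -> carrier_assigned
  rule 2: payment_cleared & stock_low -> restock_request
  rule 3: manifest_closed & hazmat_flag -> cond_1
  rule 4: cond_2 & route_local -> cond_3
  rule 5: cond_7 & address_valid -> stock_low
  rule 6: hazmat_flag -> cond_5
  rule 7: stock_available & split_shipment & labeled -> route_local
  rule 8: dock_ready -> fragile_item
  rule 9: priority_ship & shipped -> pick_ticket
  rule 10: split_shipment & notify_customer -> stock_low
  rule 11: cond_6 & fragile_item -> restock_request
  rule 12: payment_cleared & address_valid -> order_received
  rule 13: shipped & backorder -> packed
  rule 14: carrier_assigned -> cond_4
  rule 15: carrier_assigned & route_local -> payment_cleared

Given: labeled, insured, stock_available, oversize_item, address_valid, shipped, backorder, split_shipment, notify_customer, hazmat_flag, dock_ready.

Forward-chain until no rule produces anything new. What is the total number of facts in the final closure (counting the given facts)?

21

Round 1 fires rule 6, rule 7, rule 8, rule 10, rule 13, giving cond_5, route_local, fragile_item, stock_low, packed.
Round 2 fires rule 1, giving carrier_assigned.
Round 3 fires rule 14, rule 15, giving cond_4, payment_cleared.
Round 4 fires rule 2, rule 12, giving restock_request, order_received.
Closure: {address_valid, backorder, carrier_assigned, cond_4, cond_5, dock_ready, fragile_item, hazmat_flag, insured, labeled, notify_customer, order_received, oversize_item, packed, payment_cleared, restock_request, route_local, shipped, split_shipment, stock_available, stock_low} — 21 facts.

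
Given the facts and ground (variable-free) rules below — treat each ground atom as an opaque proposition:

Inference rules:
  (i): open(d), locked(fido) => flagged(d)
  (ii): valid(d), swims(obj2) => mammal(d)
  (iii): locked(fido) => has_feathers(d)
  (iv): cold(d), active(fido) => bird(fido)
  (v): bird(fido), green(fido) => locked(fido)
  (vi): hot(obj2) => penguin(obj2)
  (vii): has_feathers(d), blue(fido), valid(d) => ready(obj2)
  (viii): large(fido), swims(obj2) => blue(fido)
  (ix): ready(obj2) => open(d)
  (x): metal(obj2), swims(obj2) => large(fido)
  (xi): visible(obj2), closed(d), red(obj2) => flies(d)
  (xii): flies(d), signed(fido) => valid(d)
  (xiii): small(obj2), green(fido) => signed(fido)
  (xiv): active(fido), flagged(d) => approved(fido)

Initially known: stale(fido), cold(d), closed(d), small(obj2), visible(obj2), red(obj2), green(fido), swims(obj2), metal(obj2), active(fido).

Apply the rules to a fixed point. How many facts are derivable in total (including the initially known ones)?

Round 1 — (iv), (x), (xi), (xiii), derive bird(fido), large(fido), flies(d), signed(fido).
Round 2 — (v), (viii), (xii), derive locked(fido), blue(fido), valid(d).
Round 3 — (ii), (iii), derive mammal(d), has_feathers(d).
Round 4 — (vii), derive ready(obj2).
Round 5 — (ix), derive open(d).
Round 6 — (i), derive flagged(d).
Round 7 — (xiv), derive approved(fido).
Closure: {active(fido), approved(fido), bird(fido), blue(fido), closed(d), cold(d), flagged(d), flies(d), green(fido), has_feathers(d), large(fido), locked(fido), mammal(d), metal(obj2), open(d), ready(obj2), red(obj2), signed(fido), small(obj2), stale(fido), swims(obj2), valid(d), visible(obj2)} — 23 facts.

23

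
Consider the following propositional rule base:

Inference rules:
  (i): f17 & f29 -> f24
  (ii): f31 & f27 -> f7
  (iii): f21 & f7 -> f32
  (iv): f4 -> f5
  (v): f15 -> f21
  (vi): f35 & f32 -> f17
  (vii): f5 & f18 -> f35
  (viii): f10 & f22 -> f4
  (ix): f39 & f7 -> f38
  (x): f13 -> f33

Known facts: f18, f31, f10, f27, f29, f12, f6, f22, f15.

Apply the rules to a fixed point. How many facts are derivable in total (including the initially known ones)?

Round 1: (ii) [f31 & f27 -> f7]; (v) [f15 -> f21]; (viii) [f10 & f22 -> f4]. Adds f7, f21, f4.
Round 2: (iii) [f21 & f7 -> f32]; (iv) [f4 -> f5]. Adds f32, f5.
Round 3: (vii) [f5 & f18 -> f35]. Adds f35.
Round 4: (vi) [f35 & f32 -> f17]. Adds f17.
Round 5: (i) [f17 & f29 -> f24]. Adds f24.
Closure: {f10, f12, f15, f17, f18, f21, f22, f24, f27, f29, f31, f32, f35, f4, f5, f6, f7} — 17 facts.

17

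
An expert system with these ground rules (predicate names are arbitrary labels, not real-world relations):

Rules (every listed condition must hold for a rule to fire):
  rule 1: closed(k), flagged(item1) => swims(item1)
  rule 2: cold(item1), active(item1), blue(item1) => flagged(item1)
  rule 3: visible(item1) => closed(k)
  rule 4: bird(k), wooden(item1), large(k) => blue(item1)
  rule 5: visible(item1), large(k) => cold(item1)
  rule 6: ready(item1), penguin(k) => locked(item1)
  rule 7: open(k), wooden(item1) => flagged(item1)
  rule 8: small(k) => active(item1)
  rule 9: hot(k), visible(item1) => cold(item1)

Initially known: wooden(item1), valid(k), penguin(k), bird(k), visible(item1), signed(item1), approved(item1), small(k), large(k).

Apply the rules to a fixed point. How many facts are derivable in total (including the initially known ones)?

15

Round 1 — rule 3, rule 4, rule 5, rule 8, derive closed(k), blue(item1), cold(item1), active(item1).
Round 2 — rule 2, derive flagged(item1).
Round 3 — rule 1, derive swims(item1).
Closure: {active(item1), approved(item1), bird(k), blue(item1), closed(k), cold(item1), flagged(item1), large(k), penguin(k), signed(item1), small(k), swims(item1), valid(k), visible(item1), wooden(item1)} — 15 facts.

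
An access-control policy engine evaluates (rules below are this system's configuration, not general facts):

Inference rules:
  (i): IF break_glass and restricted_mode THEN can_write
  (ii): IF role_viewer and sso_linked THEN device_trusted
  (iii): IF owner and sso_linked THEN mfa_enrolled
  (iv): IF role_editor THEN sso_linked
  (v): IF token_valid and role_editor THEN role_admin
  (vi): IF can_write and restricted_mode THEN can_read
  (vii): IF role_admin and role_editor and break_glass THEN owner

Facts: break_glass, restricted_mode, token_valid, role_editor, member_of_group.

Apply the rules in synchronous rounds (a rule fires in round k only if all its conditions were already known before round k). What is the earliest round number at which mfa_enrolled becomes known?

3

Round 1: (i) [IF break_glass and restricted_mode THEN can_write]; (iv) [IF role_editor THEN sso_linked]; (v) [IF token_valid and role_editor THEN role_admin]. New: can_write, sso_linked, role_admin.
Round 2: (vi) [IF can_write and restricted_mode THEN can_read]; (vii) [IF role_admin and role_editor and break_glass THEN owner]. New: can_read, owner.
Round 3: (iii) [IF owner and sso_linked THEN mfa_enrolled]. New: mfa_enrolled.
mfa_enrolled first appears in round 3.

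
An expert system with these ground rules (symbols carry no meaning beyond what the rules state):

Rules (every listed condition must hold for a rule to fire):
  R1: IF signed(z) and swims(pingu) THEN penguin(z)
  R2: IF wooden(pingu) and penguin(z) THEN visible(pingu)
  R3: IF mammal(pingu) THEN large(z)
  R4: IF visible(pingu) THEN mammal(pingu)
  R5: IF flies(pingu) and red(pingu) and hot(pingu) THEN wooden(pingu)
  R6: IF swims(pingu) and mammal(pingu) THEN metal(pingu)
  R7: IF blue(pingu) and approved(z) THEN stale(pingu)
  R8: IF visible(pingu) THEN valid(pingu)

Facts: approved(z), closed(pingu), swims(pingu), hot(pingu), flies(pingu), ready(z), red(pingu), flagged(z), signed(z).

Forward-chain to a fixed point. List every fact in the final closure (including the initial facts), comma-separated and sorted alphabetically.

approved(z), closed(pingu), flagged(z), flies(pingu), hot(pingu), large(z), mammal(pingu), metal(pingu), penguin(z), ready(z), red(pingu), signed(z), swims(pingu), valid(pingu), visible(pingu), wooden(pingu)

Round 1: R1 [IF signed(z) and swims(pingu) THEN penguin(z)]; R5 [IF flies(pingu) and red(pingu) and hot(pingu) THEN wooden(pingu)]. Adds penguin(z), wooden(pingu).
Round 2: R2 [IF wooden(pingu) and penguin(z) THEN visible(pingu)]. Adds visible(pingu).
Round 3: R4 [IF visible(pingu) THEN mammal(pingu)]; R8 [IF visible(pingu) THEN valid(pingu)]. Adds mammal(pingu), valid(pingu).
Round 4: R3 [IF mammal(pingu) THEN large(z)]; R6 [IF swims(pingu) and mammal(pingu) THEN metal(pingu)]. Adds large(z), metal(pingu).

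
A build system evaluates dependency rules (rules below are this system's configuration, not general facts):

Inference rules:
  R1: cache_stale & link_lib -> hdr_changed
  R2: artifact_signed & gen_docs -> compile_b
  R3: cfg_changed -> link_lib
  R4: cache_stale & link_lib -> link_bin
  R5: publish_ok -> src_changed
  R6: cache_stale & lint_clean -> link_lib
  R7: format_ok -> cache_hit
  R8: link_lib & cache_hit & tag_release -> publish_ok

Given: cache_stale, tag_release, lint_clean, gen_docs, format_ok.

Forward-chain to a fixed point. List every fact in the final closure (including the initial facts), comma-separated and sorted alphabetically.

Round 1 fires R6, R7, giving link_lib, cache_hit.
Round 2 fires R1, R4, R8, giving hdr_changed, link_bin, publish_ok.
Round 3 fires R5, giving src_changed.

cache_hit, cache_stale, format_ok, gen_docs, hdr_changed, link_bin, link_lib, lint_clean, publish_ok, src_changed, tag_release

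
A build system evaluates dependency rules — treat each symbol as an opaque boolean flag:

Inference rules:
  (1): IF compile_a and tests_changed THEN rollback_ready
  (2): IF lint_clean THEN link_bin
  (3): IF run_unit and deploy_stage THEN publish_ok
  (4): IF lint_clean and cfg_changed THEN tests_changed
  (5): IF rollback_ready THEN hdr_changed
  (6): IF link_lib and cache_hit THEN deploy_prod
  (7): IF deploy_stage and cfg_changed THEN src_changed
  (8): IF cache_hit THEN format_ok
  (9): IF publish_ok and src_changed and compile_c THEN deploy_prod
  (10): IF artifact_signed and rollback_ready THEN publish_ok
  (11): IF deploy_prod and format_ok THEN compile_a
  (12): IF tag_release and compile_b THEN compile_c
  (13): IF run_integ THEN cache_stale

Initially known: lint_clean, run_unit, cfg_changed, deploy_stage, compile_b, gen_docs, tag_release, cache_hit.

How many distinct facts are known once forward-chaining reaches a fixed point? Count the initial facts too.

[1] (2) [IF lint_clean THEN link_bin]; (3) [IF run_unit and deploy_stage THEN publish_ok]; (4) [IF lint_clean and cfg_changed THEN tests_changed]; (7) [IF deploy_stage and cfg_changed THEN src_changed]; (8) [IF cache_hit THEN format_ok]; (12) [IF tag_release and compile_b THEN compile_c]. ⇒ new: link_bin, publish_ok, tests_changed, src_changed, format_ok, compile_c.
[2] (9) [IF publish_ok and src_changed and compile_c THEN deploy_prod]. ⇒ new: deploy_prod.
[3] (11) [IF deploy_prod and format_ok THEN compile_a]. ⇒ new: compile_a.
[4] (1) [IF compile_a and tests_changed THEN rollback_ready]. ⇒ new: rollback_ready.
[5] (5) [IF rollback_ready THEN hdr_changed]. ⇒ new: hdr_changed.
Closure: {cache_hit, cfg_changed, compile_a, compile_b, compile_c, deploy_prod, deploy_stage, format_ok, gen_docs, hdr_changed, link_bin, lint_clean, publish_ok, rollback_ready, run_unit, src_changed, tag_release, tests_changed} — 18 facts.

18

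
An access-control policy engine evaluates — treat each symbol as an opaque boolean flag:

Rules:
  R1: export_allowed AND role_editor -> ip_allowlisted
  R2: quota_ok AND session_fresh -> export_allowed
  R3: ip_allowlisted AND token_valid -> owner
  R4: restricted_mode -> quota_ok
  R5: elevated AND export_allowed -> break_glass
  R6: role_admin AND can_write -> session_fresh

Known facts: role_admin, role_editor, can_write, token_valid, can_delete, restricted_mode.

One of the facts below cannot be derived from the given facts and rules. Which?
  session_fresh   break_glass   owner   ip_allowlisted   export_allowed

break_glass

Round 1 fires R4, R6, giving quota_ok, session_fresh.
Round 2 fires R2, giving export_allowed.
Round 3 fires R1, giving ip_allowlisted.
Round 4 fires R3, giving owner.
Derived: export_allowed (round 2), owner (round 4), session_fresh (round 1), ip_allowlisted (round 3). break_glass never appears in any round.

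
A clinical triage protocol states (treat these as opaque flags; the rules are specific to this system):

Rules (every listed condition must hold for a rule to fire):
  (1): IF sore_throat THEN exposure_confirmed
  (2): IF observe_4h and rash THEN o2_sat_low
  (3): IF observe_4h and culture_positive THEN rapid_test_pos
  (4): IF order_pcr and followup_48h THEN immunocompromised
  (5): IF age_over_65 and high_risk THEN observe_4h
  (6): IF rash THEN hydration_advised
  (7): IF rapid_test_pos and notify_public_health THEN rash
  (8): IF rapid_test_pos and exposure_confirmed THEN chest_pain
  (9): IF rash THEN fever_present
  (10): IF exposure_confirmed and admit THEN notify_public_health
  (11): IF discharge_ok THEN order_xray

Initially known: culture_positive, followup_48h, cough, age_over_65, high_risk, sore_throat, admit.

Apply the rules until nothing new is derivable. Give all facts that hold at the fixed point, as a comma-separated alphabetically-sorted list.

Round 1: (1) [IF sore_throat THEN exposure_confirmed]; (5) [IF age_over_65 and high_risk THEN observe_4h]. New: exposure_confirmed, observe_4h.
Round 2: (3) [IF observe_4h and culture_positive THEN rapid_test_pos]; (10) [IF exposure_confirmed and admit THEN notify_public_health]. New: rapid_test_pos, notify_public_health.
Round 3: (7) [IF rapid_test_pos and notify_public_health THEN rash]; (8) [IF rapid_test_pos and exposure_confirmed THEN chest_pain]. New: rash, chest_pain.
Round 4: (2) [IF observe_4h and rash THEN o2_sat_low]; (6) [IF rash THEN hydration_advised]; (9) [IF rash THEN fever_present]. New: o2_sat_low, hydration_advised, fever_present.

admit, age_over_65, chest_pain, cough, culture_positive, exposure_confirmed, fever_present, followup_48h, high_risk, hydration_advised, notify_public_health, o2_sat_low, observe_4h, rapid_test_pos, rash, sore_throat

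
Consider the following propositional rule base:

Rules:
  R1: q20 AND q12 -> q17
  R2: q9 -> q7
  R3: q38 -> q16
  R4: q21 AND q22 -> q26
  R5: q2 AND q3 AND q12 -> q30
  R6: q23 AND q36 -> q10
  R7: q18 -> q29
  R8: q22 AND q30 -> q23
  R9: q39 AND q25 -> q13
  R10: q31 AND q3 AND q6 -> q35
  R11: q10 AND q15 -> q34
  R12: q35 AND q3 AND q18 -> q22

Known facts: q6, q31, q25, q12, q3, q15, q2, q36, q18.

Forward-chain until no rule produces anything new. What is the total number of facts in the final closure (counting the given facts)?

16

Round 1 fires R5, R7, R10, giving q30, q29, q35.
Round 2 fires R12, giving q22.
Round 3 fires R8, giving q23.
Round 4 fires R6, giving q10.
Round 5 fires R11, giving q34.
Closure: {q10, q12, q15, q18, q2, q22, q23, q25, q29, q3, q30, q31, q34, q35, q36, q6} — 16 facts.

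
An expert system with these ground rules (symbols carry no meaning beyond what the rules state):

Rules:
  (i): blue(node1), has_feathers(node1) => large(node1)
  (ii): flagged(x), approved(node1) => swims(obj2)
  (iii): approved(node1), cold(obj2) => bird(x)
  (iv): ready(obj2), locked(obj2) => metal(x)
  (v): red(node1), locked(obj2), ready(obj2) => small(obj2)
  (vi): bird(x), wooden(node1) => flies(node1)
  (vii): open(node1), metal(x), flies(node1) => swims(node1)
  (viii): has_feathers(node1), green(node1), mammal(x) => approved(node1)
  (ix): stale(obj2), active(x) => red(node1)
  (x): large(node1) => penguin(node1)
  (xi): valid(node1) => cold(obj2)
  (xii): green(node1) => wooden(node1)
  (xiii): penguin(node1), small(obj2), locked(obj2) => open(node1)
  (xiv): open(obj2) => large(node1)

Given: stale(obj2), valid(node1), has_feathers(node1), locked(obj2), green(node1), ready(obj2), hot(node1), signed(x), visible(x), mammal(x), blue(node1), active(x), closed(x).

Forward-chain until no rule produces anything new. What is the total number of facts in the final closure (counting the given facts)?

25

Round 1 fires (i), (iv), (viii), (ix), (xi), (xii), giving large(node1), metal(x), approved(node1), red(node1), cold(obj2), wooden(node1).
Round 2 fires (iii), (v), (x), giving bird(x), small(obj2), penguin(node1).
Round 3 fires (vi), (xiii), giving flies(node1), open(node1).
Round 4 fires (vii), giving swims(node1).
Closure: {active(x), approved(node1), bird(x), blue(node1), closed(x), cold(obj2), flies(node1), green(node1), has_feathers(node1), hot(node1), large(node1), locked(obj2), mammal(x), metal(x), open(node1), penguin(node1), ready(obj2), red(node1), signed(x), small(obj2), stale(obj2), swims(node1), valid(node1), visible(x), wooden(node1)} — 25 facts.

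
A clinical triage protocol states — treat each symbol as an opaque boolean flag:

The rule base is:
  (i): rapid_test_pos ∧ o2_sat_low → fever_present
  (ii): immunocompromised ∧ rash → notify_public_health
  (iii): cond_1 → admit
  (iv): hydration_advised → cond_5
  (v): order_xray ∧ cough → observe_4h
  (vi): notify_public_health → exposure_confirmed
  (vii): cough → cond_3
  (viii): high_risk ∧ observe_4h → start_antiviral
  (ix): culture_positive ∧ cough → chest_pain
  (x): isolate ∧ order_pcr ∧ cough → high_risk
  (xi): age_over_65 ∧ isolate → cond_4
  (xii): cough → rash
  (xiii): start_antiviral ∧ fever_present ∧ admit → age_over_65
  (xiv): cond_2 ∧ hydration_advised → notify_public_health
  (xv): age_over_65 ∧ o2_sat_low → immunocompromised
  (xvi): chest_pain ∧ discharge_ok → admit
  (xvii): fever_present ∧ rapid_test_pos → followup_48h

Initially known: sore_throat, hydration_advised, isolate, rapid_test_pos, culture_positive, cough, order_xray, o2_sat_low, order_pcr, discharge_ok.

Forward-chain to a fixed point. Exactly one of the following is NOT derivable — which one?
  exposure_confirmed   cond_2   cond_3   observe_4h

cond_2

Round 1 — (i), (iv), (v), (vii), (ix), (x), (xii), derive fever_present, cond_5, observe_4h, cond_3, chest_pain, high_risk, rash.
Round 2 — (viii), (xvi), (xvii), derive start_antiviral, admit, followup_48h.
Round 3 — (xiii), derive age_over_65.
Round 4 — (xi), (xv), derive cond_4, immunocompromised.
Round 5 — (ii), derive notify_public_health.
Round 6 — (vi), derive exposure_confirmed.
Derived: observe_4h (round 1), cond_3 (round 1), exposure_confirmed (round 6). cond_2 never appears in any round.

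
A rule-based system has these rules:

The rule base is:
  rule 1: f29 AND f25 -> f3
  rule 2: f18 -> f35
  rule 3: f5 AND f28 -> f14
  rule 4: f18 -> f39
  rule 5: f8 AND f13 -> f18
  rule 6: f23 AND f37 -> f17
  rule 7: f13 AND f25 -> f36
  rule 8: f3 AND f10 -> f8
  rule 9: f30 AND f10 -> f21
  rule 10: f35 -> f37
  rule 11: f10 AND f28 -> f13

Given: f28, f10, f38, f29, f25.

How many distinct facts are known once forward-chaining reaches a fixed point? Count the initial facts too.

13

Round 1 — rule 1, rule 11, derive f3, f13.
Round 2 — rule 7, rule 8, derive f36, f8.
Round 3 — rule 5, derive f18.
Round 4 — rule 2, rule 4, derive f35, f39.
Round 5 — rule 10, derive f37.
Closure: {f10, f13, f18, f25, f28, f29, f3, f35, f36, f37, f38, f39, f8} — 13 facts.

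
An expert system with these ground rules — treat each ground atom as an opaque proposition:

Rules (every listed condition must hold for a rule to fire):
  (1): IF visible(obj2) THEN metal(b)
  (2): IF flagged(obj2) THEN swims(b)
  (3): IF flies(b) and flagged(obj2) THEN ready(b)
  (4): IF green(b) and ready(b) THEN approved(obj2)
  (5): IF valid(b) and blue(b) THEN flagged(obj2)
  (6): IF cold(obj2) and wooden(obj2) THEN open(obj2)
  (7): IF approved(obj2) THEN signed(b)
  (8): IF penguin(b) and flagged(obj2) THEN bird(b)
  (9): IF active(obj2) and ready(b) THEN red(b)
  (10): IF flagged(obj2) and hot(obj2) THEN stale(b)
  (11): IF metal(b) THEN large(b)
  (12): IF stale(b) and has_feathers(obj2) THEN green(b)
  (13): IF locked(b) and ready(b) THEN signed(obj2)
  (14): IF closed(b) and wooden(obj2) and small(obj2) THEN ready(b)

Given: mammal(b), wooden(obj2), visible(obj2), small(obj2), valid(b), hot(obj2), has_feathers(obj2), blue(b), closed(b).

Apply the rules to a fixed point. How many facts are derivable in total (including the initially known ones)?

18

Round 1: (1) [IF visible(obj2) THEN metal(b)]; (5) [IF valid(b) and blue(b) THEN flagged(obj2)]; (14) [IF closed(b) and wooden(obj2) and small(obj2) THEN ready(b)]. New: metal(b), flagged(obj2), ready(b).
Round 2: (2) [IF flagged(obj2) THEN swims(b)]; (10) [IF flagged(obj2) and hot(obj2) THEN stale(b)]; (11) [IF metal(b) THEN large(b)]. New: swims(b), stale(b), large(b).
Round 3: (12) [IF stale(b) and has_feathers(obj2) THEN green(b)]. New: green(b).
Round 4: (4) [IF green(b) and ready(b) THEN approved(obj2)]. New: approved(obj2).
Round 5: (7) [IF approved(obj2) THEN signed(b)]. New: signed(b).
Closure: {approved(obj2), blue(b), closed(b), flagged(obj2), green(b), has_feathers(obj2), hot(obj2), large(b), mammal(b), metal(b), ready(b), signed(b), small(obj2), stale(b), swims(b), valid(b), visible(obj2), wooden(obj2)} — 18 facts.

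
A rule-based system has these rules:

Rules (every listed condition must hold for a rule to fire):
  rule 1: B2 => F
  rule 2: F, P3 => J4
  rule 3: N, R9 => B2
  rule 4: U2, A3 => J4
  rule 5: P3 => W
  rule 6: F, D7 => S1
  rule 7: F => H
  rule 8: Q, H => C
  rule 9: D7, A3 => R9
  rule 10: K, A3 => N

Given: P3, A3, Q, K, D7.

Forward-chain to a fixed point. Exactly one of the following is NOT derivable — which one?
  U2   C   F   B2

U2

Round 1: rule 5 [P3 => W]; rule 9 [D7, A3 => R9]; rule 10 [K, A3 => N]. Adds W, R9, N.
Round 2: rule 3 [N, R9 => B2]. Adds B2.
Round 3: rule 1 [B2 => F]. Adds F.
Round 4: rule 2 [F, P3 => J4]; rule 6 [F, D7 => S1]; rule 7 [F => H]. Adds J4, S1, H.
Round 5: rule 8 [Q, H => C]. Adds C.
Derived: C (round 5), B2 (round 2), F (round 3). U2 never appears in any round.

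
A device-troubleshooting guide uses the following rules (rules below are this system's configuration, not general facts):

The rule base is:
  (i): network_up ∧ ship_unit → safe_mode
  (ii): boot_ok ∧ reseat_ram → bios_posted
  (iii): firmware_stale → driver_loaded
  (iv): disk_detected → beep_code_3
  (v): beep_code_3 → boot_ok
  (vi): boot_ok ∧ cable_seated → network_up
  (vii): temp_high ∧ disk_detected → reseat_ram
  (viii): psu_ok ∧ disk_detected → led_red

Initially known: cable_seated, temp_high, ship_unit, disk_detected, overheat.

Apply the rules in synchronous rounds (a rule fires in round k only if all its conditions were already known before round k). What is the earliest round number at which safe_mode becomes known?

Round 1 fires (iv), (vii), giving beep_code_3, reseat_ram.
Round 2 fires (v), giving boot_ok.
Round 3 fires (ii), (vi), giving bios_posted, network_up.
Round 4 fires (i), giving safe_mode.
safe_mode first appears in round 4.

4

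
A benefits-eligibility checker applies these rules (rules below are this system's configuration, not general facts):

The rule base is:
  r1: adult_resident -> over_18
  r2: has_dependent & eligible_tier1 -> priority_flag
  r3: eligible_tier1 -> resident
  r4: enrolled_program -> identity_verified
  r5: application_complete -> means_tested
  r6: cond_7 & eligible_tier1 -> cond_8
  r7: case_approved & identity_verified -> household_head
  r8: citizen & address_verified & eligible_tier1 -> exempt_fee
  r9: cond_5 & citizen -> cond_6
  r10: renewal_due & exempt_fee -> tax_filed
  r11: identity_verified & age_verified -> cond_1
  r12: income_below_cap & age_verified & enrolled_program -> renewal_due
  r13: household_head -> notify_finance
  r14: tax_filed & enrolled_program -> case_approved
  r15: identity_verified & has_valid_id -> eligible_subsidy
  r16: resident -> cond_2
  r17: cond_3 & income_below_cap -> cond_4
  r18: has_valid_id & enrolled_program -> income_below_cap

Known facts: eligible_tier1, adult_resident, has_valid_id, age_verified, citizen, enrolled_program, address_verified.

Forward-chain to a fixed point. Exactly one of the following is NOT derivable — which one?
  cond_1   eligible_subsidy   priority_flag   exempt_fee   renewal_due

Round 1 fires r1, r3, r4, r8, r18, giving over_18, resident, identity_verified, exempt_fee, income_below_cap.
Round 2 fires r11, r12, r15, r16, giving cond_1, renewal_due, eligible_subsidy, cond_2.
Round 3 fires r10, giving tax_filed.
Round 4 fires r14, giving case_approved.
Round 5 fires r7, giving household_head.
Round 6 fires r13, giving notify_finance.
Derived: eligible_subsidy (round 2), cond_1 (round 2), renewal_due (round 2), exempt_fee (round 1). priority_flag never appears in any round.

priority_flag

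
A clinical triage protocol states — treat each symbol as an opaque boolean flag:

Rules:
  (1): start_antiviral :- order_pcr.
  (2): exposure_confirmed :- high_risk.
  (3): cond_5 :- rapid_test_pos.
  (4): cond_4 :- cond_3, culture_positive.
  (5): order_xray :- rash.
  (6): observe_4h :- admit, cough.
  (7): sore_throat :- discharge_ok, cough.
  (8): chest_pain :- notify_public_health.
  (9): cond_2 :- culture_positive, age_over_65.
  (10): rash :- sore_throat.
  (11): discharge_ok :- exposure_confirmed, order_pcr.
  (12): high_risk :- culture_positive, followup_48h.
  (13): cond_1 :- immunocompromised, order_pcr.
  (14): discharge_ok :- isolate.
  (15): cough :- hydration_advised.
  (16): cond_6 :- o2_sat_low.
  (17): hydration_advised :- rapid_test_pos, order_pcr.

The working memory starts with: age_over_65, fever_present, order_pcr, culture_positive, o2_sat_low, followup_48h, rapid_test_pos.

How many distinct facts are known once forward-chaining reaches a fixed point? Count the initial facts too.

19

Round 1 fires (1), (3), (9), (12), (16), (17), giving start_antiviral, cond_5, cond_2, high_risk, cond_6, hydration_advised.
Round 2 fires (2), (15), giving exposure_confirmed, cough.
Round 3 fires (11), giving discharge_ok.
Round 4 fires (7), giving sore_throat.
Round 5 fires (10), giving rash.
Round 6 fires (5), giving order_xray.
Closure: {age_over_65, cond_2, cond_5, cond_6, cough, culture_positive, discharge_ok, exposure_confirmed, fever_present, followup_48h, high_risk, hydration_advised, o2_sat_low, order_pcr, order_xray, rapid_test_pos, rash, sore_throat, start_antiviral} — 19 facts.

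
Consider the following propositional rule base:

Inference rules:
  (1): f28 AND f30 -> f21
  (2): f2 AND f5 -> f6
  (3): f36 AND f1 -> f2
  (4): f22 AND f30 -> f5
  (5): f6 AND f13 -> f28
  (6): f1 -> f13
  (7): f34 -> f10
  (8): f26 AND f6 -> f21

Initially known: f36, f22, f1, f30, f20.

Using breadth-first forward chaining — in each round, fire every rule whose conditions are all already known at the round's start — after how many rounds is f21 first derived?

Round 1: (3) [f36 AND f1 -> f2]; (4) [f22 AND f30 -> f5]; (6) [f1 -> f13]. Adds f2, f5, f13.
Round 2: (2) [f2 AND f5 -> f6]. Adds f6.
Round 3: (5) [f6 AND f13 -> f28]. Adds f28.
Round 4: (1) [f28 AND f30 -> f21]. Adds f21.
f21 first appears in round 4.

4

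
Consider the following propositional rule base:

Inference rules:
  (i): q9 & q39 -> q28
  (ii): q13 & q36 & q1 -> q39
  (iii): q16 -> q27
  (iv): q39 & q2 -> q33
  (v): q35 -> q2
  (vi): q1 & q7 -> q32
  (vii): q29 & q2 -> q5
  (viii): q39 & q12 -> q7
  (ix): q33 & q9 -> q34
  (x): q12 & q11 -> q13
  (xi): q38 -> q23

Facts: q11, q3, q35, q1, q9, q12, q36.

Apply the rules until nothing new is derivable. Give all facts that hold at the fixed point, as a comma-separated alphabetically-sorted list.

Round 1: (v) [q35 -> q2]; (x) [q12 & q11 -> q13]. Adds q2, q13.
Round 2: (ii) [q13 & q36 & q1 -> q39]. Adds q39.
Round 3: (i) [q9 & q39 -> q28]; (iv) [q39 & q2 -> q33]; (viii) [q39 & q12 -> q7]. Adds q28, q33, q7.
Round 4: (vi) [q1 & q7 -> q32]; (ix) [q33 & q9 -> q34]. Adds q32, q34.

q1, q11, q12, q13, q2, q28, q3, q32, q33, q34, q35, q36, q39, q7, q9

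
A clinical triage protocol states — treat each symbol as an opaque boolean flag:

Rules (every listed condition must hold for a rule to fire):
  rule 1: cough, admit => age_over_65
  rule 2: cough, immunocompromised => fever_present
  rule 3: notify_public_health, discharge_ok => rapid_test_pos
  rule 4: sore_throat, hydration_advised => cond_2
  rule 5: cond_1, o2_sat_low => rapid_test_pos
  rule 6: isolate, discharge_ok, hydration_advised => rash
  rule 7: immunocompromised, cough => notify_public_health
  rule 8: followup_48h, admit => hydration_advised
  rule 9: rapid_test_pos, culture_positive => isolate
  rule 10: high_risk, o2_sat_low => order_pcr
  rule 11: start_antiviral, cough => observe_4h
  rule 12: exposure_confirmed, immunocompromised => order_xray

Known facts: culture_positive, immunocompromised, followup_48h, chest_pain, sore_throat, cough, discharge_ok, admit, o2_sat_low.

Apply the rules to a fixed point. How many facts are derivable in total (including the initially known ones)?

Round 1: rule 1 [cough, admit => age_over_65]; rule 2 [cough, immunocompromised => fever_present]; rule 7 [immunocompromised, cough => notify_public_health]; rule 8 [followup_48h, admit => hydration_advised]. Adds age_over_65, fever_present, notify_public_health, hydration_advised.
Round 2: rule 3 [notify_public_health, discharge_ok => rapid_test_pos]; rule 4 [sore_throat, hydration_advised => cond_2]. Adds rapid_test_pos, cond_2.
Round 3: rule 9 [rapid_test_pos, culture_positive => isolate]. Adds isolate.
Round 4: rule 6 [isolate, discharge_ok, hydration_advised => rash]. Adds rash.
Closure: {admit, age_over_65, chest_pain, cond_2, cough, culture_positive, discharge_ok, fever_present, followup_48h, hydration_advised, immunocompromised, isolate, notify_public_health, o2_sat_low, rapid_test_pos, rash, sore_throat} — 17 facts.

17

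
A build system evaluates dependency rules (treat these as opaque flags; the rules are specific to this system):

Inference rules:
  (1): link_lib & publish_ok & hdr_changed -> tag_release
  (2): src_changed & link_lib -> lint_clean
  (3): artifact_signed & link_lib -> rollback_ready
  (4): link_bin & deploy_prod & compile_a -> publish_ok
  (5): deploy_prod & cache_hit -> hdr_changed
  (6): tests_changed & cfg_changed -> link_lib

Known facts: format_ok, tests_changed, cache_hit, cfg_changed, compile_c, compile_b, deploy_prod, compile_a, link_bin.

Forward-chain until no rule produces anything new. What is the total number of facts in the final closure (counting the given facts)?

13

[1] (4) [link_bin & deploy_prod & compile_a -> publish_ok]; (5) [deploy_prod & cache_hit -> hdr_changed]; (6) [tests_changed & cfg_changed -> link_lib]. ⇒ new: publish_ok, hdr_changed, link_lib.
[2] (1) [link_lib & publish_ok & hdr_changed -> tag_release]. ⇒ new: tag_release.
Closure: {cache_hit, cfg_changed, compile_a, compile_b, compile_c, deploy_prod, format_ok, hdr_changed, link_bin, link_lib, publish_ok, tag_release, tests_changed} — 13 facts.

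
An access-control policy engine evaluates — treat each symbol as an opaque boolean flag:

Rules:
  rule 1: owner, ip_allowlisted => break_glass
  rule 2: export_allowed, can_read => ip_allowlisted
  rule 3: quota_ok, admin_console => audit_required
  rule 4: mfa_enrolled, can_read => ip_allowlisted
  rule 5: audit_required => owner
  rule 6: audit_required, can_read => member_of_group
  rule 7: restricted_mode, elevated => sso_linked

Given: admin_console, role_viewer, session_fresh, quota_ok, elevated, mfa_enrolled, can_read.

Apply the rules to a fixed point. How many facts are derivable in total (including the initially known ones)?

12

Round 1: rule 3 [quota_ok, admin_console => audit_required]; rule 4 [mfa_enrolled, can_read => ip_allowlisted]. New: audit_required, ip_allowlisted.
Round 2: rule 5 [audit_required => owner]; rule 6 [audit_required, can_read => member_of_group]. New: owner, member_of_group.
Round 3: rule 1 [owner, ip_allowlisted => break_glass]. New: break_glass.
Closure: {admin_console, audit_required, break_glass, can_read, elevated, ip_allowlisted, member_of_group, mfa_enrolled, owner, quota_ok, role_viewer, session_fresh} — 12 facts.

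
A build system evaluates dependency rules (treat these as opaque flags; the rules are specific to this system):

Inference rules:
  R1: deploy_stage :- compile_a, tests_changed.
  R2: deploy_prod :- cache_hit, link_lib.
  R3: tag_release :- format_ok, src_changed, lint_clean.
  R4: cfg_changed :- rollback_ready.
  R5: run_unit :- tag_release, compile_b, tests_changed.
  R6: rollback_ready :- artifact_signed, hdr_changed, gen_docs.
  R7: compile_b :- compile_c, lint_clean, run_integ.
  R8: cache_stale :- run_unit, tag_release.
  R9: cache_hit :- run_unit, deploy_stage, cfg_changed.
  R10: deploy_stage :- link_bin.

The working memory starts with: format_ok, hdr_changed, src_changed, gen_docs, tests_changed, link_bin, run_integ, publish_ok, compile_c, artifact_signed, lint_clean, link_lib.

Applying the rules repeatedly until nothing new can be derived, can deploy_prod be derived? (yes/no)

yes

[1] R3 [tag_release :- format_ok, src_changed, lint_clean.]; R6 [rollback_ready :- artifact_signed, hdr_changed, gen_docs.]; R7 [compile_b :- compile_c, lint_clean, run_integ.]; R10 [deploy_stage :- link_bin.]. ⇒ new: tag_release, rollback_ready, compile_b, deploy_stage.
[2] R4 [cfg_changed :- rollback_ready.]; R5 [run_unit :- tag_release, compile_b, tests_changed.]. ⇒ new: cfg_changed, run_unit.
[3] R8 [cache_stale :- run_unit, tag_release.]; R9 [cache_hit :- run_unit, deploy_stage, cfg_changed.]. ⇒ new: cache_stale, cache_hit.
[4] R2 [deploy_prod :- cache_hit, link_lib.]. ⇒ new: deploy_prod.
deploy_prod appears in round 4, so it is derivable.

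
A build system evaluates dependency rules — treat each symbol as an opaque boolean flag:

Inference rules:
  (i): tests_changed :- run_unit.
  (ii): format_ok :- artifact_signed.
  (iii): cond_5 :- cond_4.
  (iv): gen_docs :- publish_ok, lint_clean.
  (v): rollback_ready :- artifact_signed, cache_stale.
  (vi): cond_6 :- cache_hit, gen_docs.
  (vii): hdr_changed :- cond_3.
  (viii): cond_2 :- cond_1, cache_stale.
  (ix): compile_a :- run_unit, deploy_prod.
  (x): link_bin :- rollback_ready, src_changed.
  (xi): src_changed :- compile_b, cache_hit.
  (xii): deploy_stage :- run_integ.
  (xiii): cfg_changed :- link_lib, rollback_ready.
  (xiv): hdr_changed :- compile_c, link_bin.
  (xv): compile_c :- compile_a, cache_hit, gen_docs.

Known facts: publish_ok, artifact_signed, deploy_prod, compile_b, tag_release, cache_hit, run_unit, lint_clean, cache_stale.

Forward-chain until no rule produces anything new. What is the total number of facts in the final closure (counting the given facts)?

19

[1] (i) [tests_changed :- run_unit.]; (ii) [format_ok :- artifact_signed.]; (iv) [gen_docs :- publish_ok, lint_clean.]; (v) [rollback_ready :- artifact_signed, cache_stale.]; (ix) [compile_a :- run_unit, deploy_prod.]; (xi) [src_changed :- compile_b, cache_hit.]. ⇒ new: tests_changed, format_ok, gen_docs, rollback_ready, compile_a, src_changed.
[2] (vi) [cond_6 :- cache_hit, gen_docs.]; (x) [link_bin :- rollback_ready, src_changed.]; (xv) [compile_c :- compile_a, cache_hit, gen_docs.]. ⇒ new: cond_6, link_bin, compile_c.
[3] (xiv) [hdr_changed :- compile_c, link_bin.]. ⇒ new: hdr_changed.
Closure: {artifact_signed, cache_hit, cache_stale, compile_a, compile_b, compile_c, cond_6, deploy_prod, format_ok, gen_docs, hdr_changed, link_bin, lint_clean, publish_ok, rollback_ready, run_unit, src_changed, tag_release, tests_changed} — 19 facts.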